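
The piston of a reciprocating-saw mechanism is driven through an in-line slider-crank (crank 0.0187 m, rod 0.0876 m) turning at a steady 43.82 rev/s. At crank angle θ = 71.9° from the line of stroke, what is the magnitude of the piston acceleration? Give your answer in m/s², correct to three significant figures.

192

ω = 2π·43.8 = 275.3 rad/s
x(θ) = r cosθ + √(L² − r² sin²θ); with ω constant, a = ω²·d²x/dθ².
d²x/dθ² = −r cosθ − r²(cos2θ)/√u − r⁴ sin²2θ/(4u^{3/2}),  u = L² − r² sin²θ = 0.00735782 m².
Substituting r = 0.0187 m, L = 0.0876 m, θ = 71.9°: d²x/dθ² = -0.0025368 m.
a = ω²·d²x/dθ² = (275.3)²·(-0.0025368) = -192.31 m/s²;  |a| = 192.31 m/s².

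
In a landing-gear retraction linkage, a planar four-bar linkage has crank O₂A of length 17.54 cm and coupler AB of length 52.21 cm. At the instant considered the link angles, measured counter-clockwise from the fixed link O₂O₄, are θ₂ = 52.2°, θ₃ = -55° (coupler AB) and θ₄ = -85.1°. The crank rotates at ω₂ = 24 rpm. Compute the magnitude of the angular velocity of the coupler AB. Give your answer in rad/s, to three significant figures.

ω₂ = 2.513 rad/s (from 24 rpm).
Differentiating the loop-closure r₂e^{iθ₂}+r₃e^{iθ₃}=r₁+r₄e^{iθ₄} gives r₂ω₂e^{iθ₂}+r₃ω₃e^{iθ₃}=r₄ω₄e^{iθ₄}.
Eliminating the other unknown: ω₃ = r₂ω₂ sin(θ₄−θ₂) / [r₃ sin(θ₃−θ₄)].
Numerator sine = -0.67816; denominator sine = +0.50151.
Result = 0.1754·2.513·(-0.67816) / (0.5221·(+0.50151)) = -1.1417 rad/s; magnitude 1.1417 rad/s.

1.14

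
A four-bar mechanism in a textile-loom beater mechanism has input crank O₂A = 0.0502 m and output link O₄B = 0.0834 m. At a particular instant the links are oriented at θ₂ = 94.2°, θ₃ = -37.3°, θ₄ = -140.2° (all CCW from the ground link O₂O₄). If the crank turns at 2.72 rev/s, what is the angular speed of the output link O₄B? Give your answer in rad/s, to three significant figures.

ω₂ = 17.09 rad/s (from 2.72 rev/s).
Differentiating the loop-closure r₂e^{iθ₂}+r₃e^{iθ₃}=r₁+r₄e^{iθ₄} gives r₂ω₂e^{iθ₂}+r₃ω₃e^{iθ₃}=r₄ω₄e^{iθ₄}.
Eliminating the other unknown: ω₄ = r₂ω₂ sin(θ₂−θ₃) / [r₄ sin(θ₄−θ₃)].
Numerator sine = +0.74896; denominator sine = -0.97476.
Result = 0.0502·17.09·(+0.74896) / (0.0834·(-0.97476)) = -7.904 rad/s; magnitude 7.904 rad/s.

7.90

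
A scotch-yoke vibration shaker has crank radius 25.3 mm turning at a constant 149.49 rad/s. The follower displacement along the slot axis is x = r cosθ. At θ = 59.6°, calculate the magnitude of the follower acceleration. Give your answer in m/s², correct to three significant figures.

286

ω = 149.5 rad/s
x = r cosθ ⇒ ẍ = −rω² cosθ (ω constant).
|a| = rω²|cosθ| = 0.0253·(149.5)²·|cos 59.6°| = 286.1 m/s².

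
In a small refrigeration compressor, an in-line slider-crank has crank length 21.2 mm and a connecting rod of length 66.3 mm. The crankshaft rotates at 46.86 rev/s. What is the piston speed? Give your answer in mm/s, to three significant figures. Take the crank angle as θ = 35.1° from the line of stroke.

4540

ω = 2π·46.9 = 294.4 rad/s
For an in-line slider-crank, x = r cosθ + √(L² − r² sin²θ), so v = −rω sinθ·[1 + r cosθ/√(L² − r² sin²θ)].
With r = 0.0212 m, L = 0.0663 m, θ = 35.1°: √(L² − r² sin²θ) = 0.06517 m.
v = −0.0212·294.4·0.57501·[1 + 0.0212·0.81815/0.06517] = -4.5444 m/s.
|v| = 4.5444 m/s = 4544.4 mm/s.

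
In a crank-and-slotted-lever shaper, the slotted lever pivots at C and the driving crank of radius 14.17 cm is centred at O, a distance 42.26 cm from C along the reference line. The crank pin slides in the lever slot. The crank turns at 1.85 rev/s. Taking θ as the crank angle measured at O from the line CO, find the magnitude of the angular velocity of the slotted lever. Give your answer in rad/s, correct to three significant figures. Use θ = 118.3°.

0.681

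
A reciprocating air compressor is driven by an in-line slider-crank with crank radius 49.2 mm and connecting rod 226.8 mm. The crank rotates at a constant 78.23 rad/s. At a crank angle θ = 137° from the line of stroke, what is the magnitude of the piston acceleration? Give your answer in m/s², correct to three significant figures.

ω = 78.23 rad/s
x(θ) = r cosθ + √(L² − r² sin²θ); with ω constant, a = ω²·d²x/dθ².
d²x/dθ² = −r cosθ − r²(cos2θ)/√u − r⁴ sin²2θ/(4u^{3/2}),  u = L² − r² sin²θ = 0.0503123 m².
Substituting r = 0.0492 m, L = 0.2268 m, θ = 137°: d²x/dθ² = +0.035101 m.
a = ω²·d²x/dθ² = (78.23)²·(+0.035101) = +214.81 m/s²;  |a| = 214.81 m/s².

215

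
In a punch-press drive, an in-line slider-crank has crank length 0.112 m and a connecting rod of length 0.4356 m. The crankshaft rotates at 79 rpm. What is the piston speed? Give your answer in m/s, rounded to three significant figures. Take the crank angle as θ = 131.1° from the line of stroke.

0.578

ω = 2π·79/60 = 8.273 rad/s
For an in-line slider-crank, x = r cosθ + √(L² − r² sin²θ), so v = −rω sinθ·[1 + r cosθ/√(L² − r² sin²θ)].
With r = 0.112 m, L = 0.4356 m, θ = 131.1°: √(L² − r² sin²θ) = 0.42735 m.
v = −0.112·8.273·0.75356·[1 + 0.112·-0.65738/0.42735] = -0.57793 m/s.
|v| = 0.57793 m/s.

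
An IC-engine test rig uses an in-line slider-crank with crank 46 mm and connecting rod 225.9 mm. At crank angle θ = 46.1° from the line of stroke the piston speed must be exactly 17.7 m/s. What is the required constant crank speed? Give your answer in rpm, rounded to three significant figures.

For an in-line slider-crank, |v_piston| = rω|sinθ|·[1 + r cosθ/√(L² − r² sin²θ)].
With r = 0.046 m, L = 0.2259 m, θ = 46.1°: the bracketed kinematic factor |dx/dθ| = 0.037877 m.
ω = v/|dx/dθ| = 17.7/0.037877 = 467.31 rad/s.
N = 60ω/(2π) = 4462.5 rpm.

4460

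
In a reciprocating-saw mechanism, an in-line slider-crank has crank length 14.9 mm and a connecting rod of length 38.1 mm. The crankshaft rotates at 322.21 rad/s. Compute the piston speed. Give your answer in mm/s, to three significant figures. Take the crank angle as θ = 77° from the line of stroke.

5120

ω = 322.2 rad/s
For an in-line slider-crank, x = r cosθ + √(L² − r² sin²θ), so v = −rω sinθ·[1 + r cosθ/√(L² − r² sin²θ)].
With r = 0.0149 m, L = 0.0381 m, θ = 77°: √(L² − r² sin²θ) = 0.035225 m.
v = −0.0149·322.2·0.97437·[1 + 0.0149·0.22495/0.035225] = -5.123 m/s.
|v| = 5.123 m/s = 5123 mm/s.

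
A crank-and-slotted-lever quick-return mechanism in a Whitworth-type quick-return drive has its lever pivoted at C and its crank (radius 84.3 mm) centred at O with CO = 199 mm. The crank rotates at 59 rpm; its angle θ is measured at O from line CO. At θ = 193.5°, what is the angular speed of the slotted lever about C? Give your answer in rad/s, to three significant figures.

ω = 6.178 rad/s (from 59 rpm).
Crank pin A relative to C: A = (d + r cosθ, r sinθ); lever angle φ = atan2(r sinθ, d + r cosθ).
Differentiating tanφ: φ̇ = rω(d cosθ + r)/(d² + r² + 2dr cosθ).
d² + r² + 2dr cosθ = |CA|² = 0.0140831 m²;  d cosθ + r = -0.1092 m.
|ω_lever| = |0.0843·6.178·-0.1092| / 0.0140831 = 4.0387 rad/s.

4.04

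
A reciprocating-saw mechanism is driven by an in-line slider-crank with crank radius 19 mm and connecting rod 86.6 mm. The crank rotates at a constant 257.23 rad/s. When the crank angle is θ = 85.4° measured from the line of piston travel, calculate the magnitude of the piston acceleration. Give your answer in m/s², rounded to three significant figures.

ω = 257.2 rad/s
x(θ) = r cosθ + √(L² − r² sin²θ); with ω constant, a = ω²·d²x/dθ².
d²x/dθ² = −r cosθ − r²(cos2θ)/√u − r⁴ sin²2θ/(4u^{3/2}),  u = L² − r² sin²θ = 0.00714088 m².
Substituting r = 0.019 m, L = 0.0866 m, θ = 85.4°: d²x/dθ² = +0.0026919 m.
a = ω²·d²x/dθ² = (257.2)²·(+0.0026919) = +178.11 m/s²;  |a| = 178.11 m/s².

178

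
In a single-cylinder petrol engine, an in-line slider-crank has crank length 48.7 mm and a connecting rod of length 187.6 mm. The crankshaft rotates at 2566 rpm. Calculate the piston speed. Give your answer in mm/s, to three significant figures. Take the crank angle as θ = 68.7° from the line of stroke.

13400

ω = 2π·2566/60 = 268.7 rad/s
For an in-line slider-crank, x = r cosθ + √(L² − r² sin²θ), so v = −rω sinθ·[1 + r cosθ/√(L² − r² sin²θ)].
With r = 0.0487 m, L = 0.1876 m, θ = 68.7°: √(L² − r² sin²θ) = 0.18203 m.
v = −0.0487·268.7·0.93169·[1 + 0.0487·0.36325/0.18203] = -13.377 m/s.
|v| = 13.377 m/s = 13377 mm/s.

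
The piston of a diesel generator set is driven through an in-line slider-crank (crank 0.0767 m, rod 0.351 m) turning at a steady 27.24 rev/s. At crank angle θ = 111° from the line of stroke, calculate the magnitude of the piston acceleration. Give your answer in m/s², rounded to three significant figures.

1180

ω = 2π·27.2 = 171.2 rad/s
x(θ) = r cosθ + √(L² − r² sin²θ); with ω constant, a = ω²·d²x/dθ².
d²x/dθ² = −r cosθ − r²(cos2θ)/√u − r⁴ sin²2θ/(4u^{3/2}),  u = L² − r² sin²θ = 0.118074 m².
Substituting r = 0.0767 m, L = 0.351 m, θ = 111°: d²x/dθ² = +0.040114 m.
a = ω²·d²x/dθ² = (171.2)²·(+0.040114) = +1175.1 m/s²;  |a| = 1175.1 m/s².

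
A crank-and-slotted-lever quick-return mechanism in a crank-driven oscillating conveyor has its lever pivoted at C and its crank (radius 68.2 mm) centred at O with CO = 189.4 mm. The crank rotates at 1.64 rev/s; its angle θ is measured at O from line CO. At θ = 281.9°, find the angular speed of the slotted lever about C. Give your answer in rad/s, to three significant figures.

ω = 10.3 rad/s (from 1.64 rev/s).
Crank pin A relative to C: A = (d + r cosθ, r sinθ); lever angle φ = atan2(r sinθ, d + r cosθ).
Differentiating tanφ: φ̇ = rω(d cosθ + r)/(d² + r² + 2dr cosθ).
d² + r² + 2dr cosθ = |CA|² = 0.0458507 m²;  d cosθ + r = +0.10726 m.
|ω_lever| = |0.0682·10.3·+0.10726| / 0.0458507 = 1.6439 rad/s.

1.64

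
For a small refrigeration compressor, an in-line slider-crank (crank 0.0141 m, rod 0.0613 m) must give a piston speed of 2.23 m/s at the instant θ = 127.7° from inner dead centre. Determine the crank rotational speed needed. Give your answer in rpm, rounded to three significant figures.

For an in-line slider-crank, |v_piston| = rω|sinθ|·[1 + r cosθ/√(L² − r² sin²θ)].
With r = 0.0141 m, L = 0.0613 m, θ = 127.7°: the bracketed kinematic factor |dx/dθ| = 0.0095603 m.
ω = v/|dx/dθ| = 2.23/0.0095603 = 233.26 rad/s.
N = 60ω/(2π) = 2227.4 rpm.

2230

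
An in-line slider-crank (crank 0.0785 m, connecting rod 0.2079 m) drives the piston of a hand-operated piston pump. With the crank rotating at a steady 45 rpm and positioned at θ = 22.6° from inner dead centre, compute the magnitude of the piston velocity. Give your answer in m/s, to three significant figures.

0.192

ω = 2π·45/60 = 4.712 rad/s
For an in-line slider-crank, x = r cosθ + √(L² − r² sin²θ), so v = −rω sinθ·[1 + r cosθ/√(L² − r² sin²θ)].
With r = 0.0785 m, L = 0.2079 m, θ = 22.6°: √(L² − r² sin²θ) = 0.2057 m.
v = −0.0785·4.712·0.38430·[1 + 0.0785·0.92321/0.2057] = -0.19225 m/s.
|v| = 0.19225 m/s.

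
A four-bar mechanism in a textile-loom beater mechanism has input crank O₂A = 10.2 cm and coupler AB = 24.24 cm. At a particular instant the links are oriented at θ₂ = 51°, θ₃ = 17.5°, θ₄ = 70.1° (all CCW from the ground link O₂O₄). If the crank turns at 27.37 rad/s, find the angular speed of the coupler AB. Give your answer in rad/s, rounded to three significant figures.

4.74

ω₂ = 27.37 rad/s
Differentiating the loop-closure r₂e^{iθ₂}+r₃e^{iθ₃}=r₁+r₄e^{iθ₄} gives r₂ω₂e^{iθ₂}+r₃ω₃e^{iθ₃}=r₄ω₄e^{iθ₄}.
Eliminating the other unknown: ω₃ = r₂ω₂ sin(θ₄−θ₂) / [r₃ sin(θ₃−θ₄)].
Numerator sine = +0.32722; denominator sine = -0.79441.
Result = 0.102·27.37·(+0.32722) / (0.2424·(-0.79441)) = -4.7439 rad/s; magnitude 4.7439 rad/s.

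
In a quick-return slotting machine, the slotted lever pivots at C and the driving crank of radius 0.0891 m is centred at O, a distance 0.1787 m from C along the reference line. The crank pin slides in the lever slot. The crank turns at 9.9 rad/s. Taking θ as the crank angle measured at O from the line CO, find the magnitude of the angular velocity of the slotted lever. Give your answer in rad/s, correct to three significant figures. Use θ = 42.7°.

3.07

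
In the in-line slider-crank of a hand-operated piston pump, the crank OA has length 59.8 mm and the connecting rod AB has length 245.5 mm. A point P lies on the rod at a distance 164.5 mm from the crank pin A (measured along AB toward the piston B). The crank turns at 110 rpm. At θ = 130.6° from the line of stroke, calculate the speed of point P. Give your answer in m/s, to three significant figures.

0.489

ω = 11.52 rad/s.  Crank-pin speed |V_A| = rω = 0.68885 m/s, perpendicular to OA.
Rod angle: sinφ = −(r/L) sinθ ⇒ φ = -10.658°; ω_rod = −rω cosθ/√(L²−r²sin²θ) = +1.8581 rad/s.
V_P = V_A + ω_rod × AP, with AP = 0.1645 m along the rod.
Components: V_Px = −rω sinθ − a·ω_rod·sinφ = -0.46649 m/s;  V_Py = rω cosθ + a·ω_rod·cosφ = -0.14791 m/s.
|V_P| = √(V_Px² + V_Py²) = 0.48938 m/s.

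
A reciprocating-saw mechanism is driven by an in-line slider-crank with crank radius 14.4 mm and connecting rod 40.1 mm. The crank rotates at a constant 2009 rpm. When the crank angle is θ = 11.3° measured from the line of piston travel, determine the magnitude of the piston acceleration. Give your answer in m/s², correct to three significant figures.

838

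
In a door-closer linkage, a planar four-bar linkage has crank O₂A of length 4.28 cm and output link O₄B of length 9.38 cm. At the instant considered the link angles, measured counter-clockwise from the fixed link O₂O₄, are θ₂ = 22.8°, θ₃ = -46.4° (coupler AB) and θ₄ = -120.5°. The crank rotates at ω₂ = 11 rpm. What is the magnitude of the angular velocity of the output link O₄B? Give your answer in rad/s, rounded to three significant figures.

0.511

ω₂ = 1.152 rad/s (from 11 rpm).
Differentiating the loop-closure r₂e^{iθ₂}+r₃e^{iθ₃}=r₁+r₄e^{iθ₄} gives r₂ω₂e^{iθ₂}+r₃ω₃e^{iθ₃}=r₄ω₄e^{iθ₄}.
Eliminating the other unknown: ω₄ = r₂ω₂ sin(θ₂−θ₃) / [r₄ sin(θ₄−θ₃)].
Numerator sine = +0.93483; denominator sine = -0.96174.
Result = 0.0428·1.152·(+0.93483) / (0.0938·(-0.96174)) = -0.5109 rad/s; magnitude 0.5109 rad/s.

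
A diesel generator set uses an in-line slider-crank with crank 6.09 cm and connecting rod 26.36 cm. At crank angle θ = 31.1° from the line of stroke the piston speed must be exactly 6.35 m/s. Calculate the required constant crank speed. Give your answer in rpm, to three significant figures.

For an in-line slider-crank, |v_piston| = rω|sinθ|·[1 + r cosθ/√(L² − r² sin²θ)].
With r = 0.0609 m, L = 0.2636 m, θ = 31.1°: the bracketed kinematic factor |dx/dθ| = 0.037725 m.
ω = v/|dx/dθ| = 6.35/0.037725 = 168.33 rad/s.
N = 60ω/(2π) = 1607.4 rpm.

1610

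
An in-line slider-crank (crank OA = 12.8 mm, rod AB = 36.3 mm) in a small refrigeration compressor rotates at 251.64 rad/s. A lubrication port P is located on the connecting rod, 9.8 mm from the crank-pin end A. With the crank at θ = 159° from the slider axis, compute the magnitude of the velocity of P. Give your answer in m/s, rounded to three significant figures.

ω = 251.6 rad/s.  Crank-pin speed |V_A| = rω = 3.221 m/s, perpendicular to OA.
Rod angle: sinφ = −(r/L) sinθ ⇒ φ = -7.260°; ω_rod = −rω cosθ/√(L²−r²sin²θ) = +83.508 rad/s.
V_P = V_A + ω_rod × AP, with AP = 0.0098 m along the rod.
Components: V_Px = −rω sinθ − a·ω_rod·sinφ = -1.0509 m/s;  V_Py = rω cosθ + a·ω_rod·cosφ = -2.1952 m/s.
|V_P| = √(V_Px² + V_Py²) = 2.4338 m/s.

2.43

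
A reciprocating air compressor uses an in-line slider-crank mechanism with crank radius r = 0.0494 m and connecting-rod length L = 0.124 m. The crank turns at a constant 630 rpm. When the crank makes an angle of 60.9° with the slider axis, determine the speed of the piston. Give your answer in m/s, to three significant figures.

3.44

ω = 2π·630/60 = 65.97 rad/s
For an in-line slider-crank, x = r cosθ + √(L² − r² sin²θ), so v = −rω sinθ·[1 + r cosθ/√(L² − r² sin²θ)].
With r = 0.0494 m, L = 0.124 m, θ = 60.9°: √(L² − r² sin²θ) = 0.11624 m.
v = −0.0494·65.97·0.87377·[1 + 0.0494·0.48634/0.11624] = -3.4363 m/s.
|v| = 3.4363 m/s.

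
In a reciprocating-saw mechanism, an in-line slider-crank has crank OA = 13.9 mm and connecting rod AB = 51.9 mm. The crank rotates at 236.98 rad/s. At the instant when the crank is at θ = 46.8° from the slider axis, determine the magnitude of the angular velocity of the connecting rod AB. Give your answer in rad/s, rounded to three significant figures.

44.3

ω = 237 rad/s
The rod makes angle φ with the slider axis where L sinφ = r sinθ; differentiating, L cosφ·φ̇ = r ω cosθ.
L cosφ = √(L² − r² sin²θ) = 0.050901 m.
|ω_rod| = r ω |cosθ| / √(L² − r² sin²θ) = 0.0139·237·0.68455/0.050901 = 44.3 rad/s.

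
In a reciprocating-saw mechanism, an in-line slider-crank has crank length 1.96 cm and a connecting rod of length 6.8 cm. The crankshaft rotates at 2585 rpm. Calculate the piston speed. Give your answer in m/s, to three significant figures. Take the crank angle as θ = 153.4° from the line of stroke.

ω = 2π·2585/60 = 270.7 rad/s
For an in-line slider-crank, x = r cosθ + √(L² − r² sin²θ), so v = −rω sinθ·[1 + r cosθ/√(L² − r² sin²θ)].
With r = 0.0196 m, L = 0.068 m, θ = 153.4°: √(L² − r² sin²θ) = 0.067431 m.
v = −0.0196·270.7·0.44776·[1 + 0.0196·-0.89415/0.067431] = -1.7582 m/s.
|v| = 1.7582 m/s.

1.76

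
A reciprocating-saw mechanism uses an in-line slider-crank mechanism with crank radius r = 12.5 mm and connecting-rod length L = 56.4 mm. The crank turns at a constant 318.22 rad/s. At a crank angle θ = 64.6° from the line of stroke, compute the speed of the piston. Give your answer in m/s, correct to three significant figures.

ω = 318.2 rad/s
For an in-line slider-crank, x = r cosθ + √(L² − r² sin²θ), so v = −rω sinθ·[1 + r cosθ/√(L² − r² sin²θ)].
With r = 0.0125 m, L = 0.0564 m, θ = 64.6°: √(L² − r² sin²θ) = 0.055258 m.
v = −0.0125·318.2·0.90334·[1 + 0.0125·0.42894/0.055258] = -3.9419 m/s.
|v| = 3.9419 m/s.

3.94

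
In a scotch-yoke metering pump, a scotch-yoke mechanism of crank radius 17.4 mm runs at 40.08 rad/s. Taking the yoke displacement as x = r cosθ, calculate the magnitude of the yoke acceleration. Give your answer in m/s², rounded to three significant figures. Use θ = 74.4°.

7.52

ω = 40.08 rad/s
x = r cosθ ⇒ ẍ = −rω² cosθ (ω constant).
|a| = rω²|cosθ| = 0.0174·(40.08)²·|cos 74.4°| = 7.5167 m/s².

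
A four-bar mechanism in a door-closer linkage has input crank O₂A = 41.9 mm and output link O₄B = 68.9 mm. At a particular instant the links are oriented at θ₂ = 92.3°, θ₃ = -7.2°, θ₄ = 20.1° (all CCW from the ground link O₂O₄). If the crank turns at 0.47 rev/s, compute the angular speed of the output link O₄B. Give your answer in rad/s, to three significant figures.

3.86

ω₂ = 2.953 rad/s (from 0.47 rev/s).
Differentiating the loop-closure r₂e^{iθ₂}+r₃e^{iθ₃}=r₁+r₄e^{iθ₄} gives r₂ω₂e^{iθ₂}+r₃ω₃e^{iθ₃}=r₄ω₄e^{iθ₄}.
Eliminating the other unknown: ω₄ = r₂ω₂ sin(θ₂−θ₃) / [r₄ sin(θ₄−θ₃)].
Numerator sine = +0.98629; denominator sine = +0.45865.
Result = 0.0419·2.953·(+0.98629) / (0.0689·(+0.45865)) = +3.8618 rad/s; magnitude 3.8618 rad/s.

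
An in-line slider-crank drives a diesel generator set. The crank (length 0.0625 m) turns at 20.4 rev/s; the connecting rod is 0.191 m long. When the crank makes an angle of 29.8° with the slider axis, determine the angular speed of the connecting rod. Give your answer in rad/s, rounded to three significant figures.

36.9

ω = 128.2 rad/s (converted from 20.4 rev/s).
The rod makes angle φ with the slider axis where L sinφ = r sinθ; differentiating, L cosφ·φ̇ = r ω cosθ.
L cosφ = √(L² − r² sin²θ) = 0.18846 m.
|ω_rod| = r ω |cosθ| / √(L² − r² sin²θ) = 0.0625·128.2·0.86777/0.18846 = 36.887 rad/s.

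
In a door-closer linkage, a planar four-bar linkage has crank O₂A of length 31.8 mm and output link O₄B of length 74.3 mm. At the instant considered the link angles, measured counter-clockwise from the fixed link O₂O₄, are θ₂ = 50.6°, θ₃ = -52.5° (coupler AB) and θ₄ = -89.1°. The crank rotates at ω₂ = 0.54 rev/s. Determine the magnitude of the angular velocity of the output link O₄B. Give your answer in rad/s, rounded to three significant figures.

ω₂ = 3.393 rad/s (from 0.54 rev/s).
Differentiating the loop-closure r₂e^{iθ₂}+r₃e^{iθ₃}=r₁+r₄e^{iθ₄} gives r₂ω₂e^{iθ₂}+r₃ω₃e^{iθ₃}=r₄ω₄e^{iθ₄}.
Eliminating the other unknown: ω₄ = r₂ω₂ sin(θ₂−θ₃) / [r₄ sin(θ₄−θ₃)].
Numerator sine = +0.97398; denominator sine = -0.59622.
Result = 0.0318·3.393·(+0.97398) / (0.0743·(-0.59622)) = -2.3722 rad/s; magnitude 2.3722 rad/s.

2.37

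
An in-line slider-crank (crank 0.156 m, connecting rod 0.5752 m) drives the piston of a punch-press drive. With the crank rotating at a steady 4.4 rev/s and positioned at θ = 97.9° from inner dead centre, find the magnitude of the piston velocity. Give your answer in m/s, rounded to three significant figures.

ω = 2π·4.4 = 27.65 rad/s
For an in-line slider-crank, x = r cosθ + √(L² − r² sin²θ), so v = −rω sinθ·[1 + r cosθ/√(L² − r² sin²θ)].
With r = 0.156 m, L = 0.5752 m, θ = 97.9°: √(L² − r² sin²θ) = 0.55406 m.
v = −0.156·27.65·0.99051·[1 + 0.156·-0.13744/0.55406] = -4.1065 m/s.
|v| = 4.1065 m/s.

4.11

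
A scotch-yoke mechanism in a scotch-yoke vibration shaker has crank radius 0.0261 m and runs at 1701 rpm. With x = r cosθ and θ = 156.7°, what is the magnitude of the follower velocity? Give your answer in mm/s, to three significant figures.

1840

ω = 178.1 rad/s (from 1701 rpm).
x = r cosθ ⇒ ẋ = −rω sinθ.
|v| = rω|sinθ| = 0.0261·178.1·|sin 156.7°| = 1.8389 m/s = 1838.9 mm/s.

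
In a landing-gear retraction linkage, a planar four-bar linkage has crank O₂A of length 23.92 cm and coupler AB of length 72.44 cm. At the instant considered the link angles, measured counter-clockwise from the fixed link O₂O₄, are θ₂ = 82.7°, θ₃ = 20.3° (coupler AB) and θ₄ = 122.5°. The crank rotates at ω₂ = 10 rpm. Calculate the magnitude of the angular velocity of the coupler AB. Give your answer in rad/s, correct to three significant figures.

0.226

ω₂ = 1.047 rad/s (from 10 rpm).
Differentiating the loop-closure r₂e^{iθ₂}+r₃e^{iθ₃}=r₁+r₄e^{iθ₄} gives r₂ω₂e^{iθ₂}+r₃ω₃e^{iθ₃}=r₄ω₄e^{iθ₄}.
Eliminating the other unknown: ω₃ = r₂ω₂ sin(θ₄−θ₂) / [r₃ sin(θ₃−θ₄)].
Numerator sine = +0.64011; denominator sine = -0.97742.
Result = 0.2392·1.047·(+0.64011) / (0.7244·(-0.97742)) = -0.22646 rad/s; magnitude 0.22646 rad/s.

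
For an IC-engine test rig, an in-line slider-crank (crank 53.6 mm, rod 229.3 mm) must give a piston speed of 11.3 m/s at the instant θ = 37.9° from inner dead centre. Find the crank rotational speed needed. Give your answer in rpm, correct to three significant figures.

2760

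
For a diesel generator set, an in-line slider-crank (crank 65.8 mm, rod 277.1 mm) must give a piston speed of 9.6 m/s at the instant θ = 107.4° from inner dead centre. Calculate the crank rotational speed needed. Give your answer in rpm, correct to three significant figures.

1570

For an in-line slider-crank, |v_piston| = rω|sinθ|·[1 + r cosθ/√(L² − r² sin²θ)].
With r = 0.0658 m, L = 0.2771 m, θ = 107.4°: the bracketed kinematic factor |dx/dθ| = 0.058211 m.
ω = v/|dx/dθ| = 9.6/0.058211 = 164.92 rad/s.
N = 60ω/(2π) = 1574.8 rpm.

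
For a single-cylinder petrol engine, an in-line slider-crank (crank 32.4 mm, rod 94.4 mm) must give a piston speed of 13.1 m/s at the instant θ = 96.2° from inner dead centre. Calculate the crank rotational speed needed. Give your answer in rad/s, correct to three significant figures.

For an in-line slider-crank, |v_piston| = rω|sinθ|·[1 + r cosθ/√(L² − r² sin²θ)].
With r = 0.0324 m, L = 0.0944 m, θ = 96.2°: the bracketed kinematic factor |dx/dθ| = 0.03094 m.
ω = v/|dx/dθ| = 13.1/0.03094 = 423.4 rad/s.

423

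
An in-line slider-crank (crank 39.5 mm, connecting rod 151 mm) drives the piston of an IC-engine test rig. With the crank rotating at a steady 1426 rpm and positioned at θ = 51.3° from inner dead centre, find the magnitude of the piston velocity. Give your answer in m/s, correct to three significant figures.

ω = 2π·1426/60 = 149.3 rad/s
For an in-line slider-crank, x = r cosθ + √(L² − r² sin²θ), so v = −rω sinθ·[1 + r cosθ/√(L² − r² sin²θ)].
With r = 0.0395 m, L = 0.151 m, θ = 51.3°: √(L² − r² sin²θ) = 0.14782 m.
v = −0.0395·149.3·0.78043·[1 + 0.0395·0.62524/0.14782] = -5.3725 m/s.
|v| = 5.3725 m/s.

5.37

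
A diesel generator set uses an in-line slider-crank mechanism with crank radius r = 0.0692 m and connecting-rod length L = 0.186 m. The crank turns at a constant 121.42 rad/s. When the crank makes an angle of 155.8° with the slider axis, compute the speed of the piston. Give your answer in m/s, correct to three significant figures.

2.26

ω = 121.4 rad/s
For an in-line slider-crank, x = r cosθ + √(L² − r² sin²θ), so v = −rω sinθ·[1 + r cosθ/√(L² − r² sin²θ)].
With r = 0.0692 m, L = 0.186 m, θ = 155.8°: √(L² − r² sin²θ) = 0.18382 m.
v = −0.0692·121.4·0.40992·[1 + 0.0692·-0.91212/0.18382] = -2.2616 m/s.
|v| = 2.2616 m/s.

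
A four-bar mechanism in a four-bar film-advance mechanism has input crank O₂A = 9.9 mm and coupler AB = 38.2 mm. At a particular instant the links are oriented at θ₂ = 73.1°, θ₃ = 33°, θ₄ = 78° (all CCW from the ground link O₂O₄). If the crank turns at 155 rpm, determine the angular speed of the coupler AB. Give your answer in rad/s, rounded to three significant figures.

0.508

ω₂ = 16.23 rad/s (from 155 rpm).
Differentiating the loop-closure r₂e^{iθ₂}+r₃e^{iθ₃}=r₁+r₄e^{iθ₄} gives r₂ω₂e^{iθ₂}+r₃ω₃e^{iθ₃}=r₄ω₄e^{iθ₄}.
Eliminating the other unknown: ω₃ = r₂ω₂ sin(θ₄−θ₂) / [r₃ sin(θ₃−θ₄)].
Numerator sine = +0.08542; denominator sine = -0.70711.
Result = 0.0099·16.23·(+0.08542) / (0.0382·(-0.70711)) = -0.50815 rad/s; magnitude 0.50815 rad/s.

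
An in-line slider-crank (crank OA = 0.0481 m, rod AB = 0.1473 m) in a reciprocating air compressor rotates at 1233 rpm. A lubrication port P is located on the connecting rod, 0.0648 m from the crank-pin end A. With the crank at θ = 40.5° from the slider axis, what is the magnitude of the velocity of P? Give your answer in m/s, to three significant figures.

5.21

ω = 129.1 rad/s.  Crank-pin speed |V_A| = rω = 6.2106 m/s, perpendicular to OA.
Rod angle: sinφ = −(r/L) sinθ ⇒ φ = -12.244°; ω_rod = −rω cosθ/√(L²−r²sin²θ) = -32.807 rad/s.
V_P = V_A + ω_rod × AP, with AP = 0.0648 m along the rod.
Components: V_Px = −rω sinθ − a·ω_rod·sinφ = -4.4843 m/s;  V_Py = rω cosθ + a·ω_rod·cosφ = +2.645 m/s.
|V_P| = √(V_Px² + V_Py²) = 5.2063 m/s.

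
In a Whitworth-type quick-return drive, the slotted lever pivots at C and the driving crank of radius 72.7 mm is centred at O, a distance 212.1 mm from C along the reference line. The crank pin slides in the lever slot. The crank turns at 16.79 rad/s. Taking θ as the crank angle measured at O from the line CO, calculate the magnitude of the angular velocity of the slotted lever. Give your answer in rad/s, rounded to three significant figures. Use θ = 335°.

ω = 16.79 rad/s
Crank pin A relative to C: A = (d + r cosθ, r sinθ); lever angle φ = atan2(r sinθ, d + r cosθ).
Differentiating tanφ: φ̇ = rω(d cosθ + r)/(d² + r² + 2dr cosθ).
d² + r² + 2dr cosθ = |CA|² = 0.0782216 m²;  d cosθ + r = +0.26493 m.
|ω_lever| = |0.0727·16.79·+0.26493| / 0.0782216 = 4.1341 rad/s.

4.13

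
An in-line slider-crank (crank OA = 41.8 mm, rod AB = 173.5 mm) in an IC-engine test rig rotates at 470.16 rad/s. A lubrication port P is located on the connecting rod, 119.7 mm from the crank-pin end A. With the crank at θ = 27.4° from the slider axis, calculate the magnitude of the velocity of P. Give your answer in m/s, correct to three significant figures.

ω = 470.2 rad/s.  Crank-pin speed |V_A| = rω = 19.653 m/s, perpendicular to OA.
Rod angle: sinφ = −(r/L) sinθ ⇒ φ = -6.366°; ω_rod = −rω cosθ/√(L²−r²sin²θ) = -101.19 rad/s.
V_P = V_A + ω_rod × AP, with AP = 0.1197 m along the rod.
Components: V_Px = −rω sinθ − a·ω_rod·sinφ = -10.387 m/s;  V_Py = rω cosθ + a·ω_rod·cosφ = +5.4104 m/s.
|V_P| = √(V_Px² + V_Py²) = 11.712 m/s.

11.7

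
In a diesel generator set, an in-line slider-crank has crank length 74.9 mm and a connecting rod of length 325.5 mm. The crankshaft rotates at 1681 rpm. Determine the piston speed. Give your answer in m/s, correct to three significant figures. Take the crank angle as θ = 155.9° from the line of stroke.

4.25

ω = 2π·1681/60 = 176 rad/s
For an in-line slider-crank, x = r cosθ + √(L² − r² sin²θ), so v = −rω sinθ·[1 + r cosθ/√(L² − r² sin²θ)].
With r = 0.0749 m, L = 0.3255 m, θ = 155.9°: √(L² − r² sin²θ) = 0.32406 m.
v = −0.0749·176·0.40833·[1 + 0.0749·-0.91283/0.32406] = -4.2479 m/s.
|v| = 4.2479 m/s.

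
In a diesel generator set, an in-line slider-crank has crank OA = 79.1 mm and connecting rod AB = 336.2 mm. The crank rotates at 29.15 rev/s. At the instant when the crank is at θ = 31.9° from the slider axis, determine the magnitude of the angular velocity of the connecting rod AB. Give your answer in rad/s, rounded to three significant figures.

ω = 183.2 rad/s (converted from 29.15 rev/s).
The rod makes angle φ with the slider axis where L sinφ = r sinθ; differentiating, L cosφ·φ̇ = r ω cosθ.
L cosφ = √(L² − r² sin²θ) = 0.33359 m.
|ω_rod| = r ω |cosθ| / √(L² − r² sin²θ) = 0.0791·183.2·0.84897/0.33359 = 36.87 rad/s.

36.9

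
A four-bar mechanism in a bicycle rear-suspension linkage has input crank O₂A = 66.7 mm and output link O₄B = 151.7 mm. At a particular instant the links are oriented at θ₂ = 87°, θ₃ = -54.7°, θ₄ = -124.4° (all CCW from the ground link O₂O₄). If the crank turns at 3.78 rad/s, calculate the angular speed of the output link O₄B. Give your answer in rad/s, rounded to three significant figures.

1.10

ω₂ = 3.78 rad/s
Differentiating the loop-closure r₂e^{iθ₂}+r₃e^{iθ₃}=r₁+r₄e^{iθ₄} gives r₂ω₂e^{iθ₂}+r₃ω₃e^{iθ₃}=r₄ω₄e^{iθ₄}.
Eliminating the other unknown: ω₄ = r₂ω₂ sin(θ₂−θ₃) / [r₄ sin(θ₄−θ₃)].
Numerator sine = +0.61978; denominator sine = -0.93789.
Result = 0.0667·3.78·(+0.61978) / (0.1517·(-0.93789)) = -1.0983 rad/s; magnitude 1.0983 rad/s.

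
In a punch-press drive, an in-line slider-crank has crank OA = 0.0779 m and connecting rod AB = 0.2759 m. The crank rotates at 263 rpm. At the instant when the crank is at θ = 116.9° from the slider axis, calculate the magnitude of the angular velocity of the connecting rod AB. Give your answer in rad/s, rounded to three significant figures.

ω = 27.54 rad/s (converted from 263 rpm).
The rod makes angle φ with the slider axis where L sinφ = r sinθ; differentiating, L cosφ·φ̇ = r ω cosθ.
L cosφ = √(L² − r² sin²θ) = 0.26701 m.
|ω_rod| = r ω |cosθ| / √(L² − r² sin²θ) = 0.0779·27.54·0.45243/0.26701 = 3.6354 rad/s.

3.64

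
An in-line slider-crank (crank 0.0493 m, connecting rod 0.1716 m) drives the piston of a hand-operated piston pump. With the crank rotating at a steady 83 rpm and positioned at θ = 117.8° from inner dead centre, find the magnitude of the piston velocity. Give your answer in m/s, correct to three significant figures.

0.327

ω = 2π·83/60 = 8.692 rad/s
For an in-line slider-crank, x = r cosθ + √(L² − r² sin²θ), so v = −rω sinθ·[1 + r cosθ/√(L² − r² sin²θ)].
With r = 0.0493 m, L = 0.1716 m, θ = 117.8°: √(L² − r² sin²θ) = 0.16597 m.
v = −0.0493·8.692·0.88458·[1 + 0.0493·-0.46639/0.16597] = -0.32653 m/s.
|v| = 0.32653 m/s.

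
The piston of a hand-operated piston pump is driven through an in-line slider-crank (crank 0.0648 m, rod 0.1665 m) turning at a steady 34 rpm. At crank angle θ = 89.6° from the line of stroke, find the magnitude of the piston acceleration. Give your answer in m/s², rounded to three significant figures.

0.341

ω = 2π·34/60 = 3.56 rad/s
x(θ) = r cosθ + √(L² − r² sin²θ); with ω constant, a = ω²·d²x/dθ².
d²x/dθ² = −r cosθ − r²(cos2θ)/√u − r⁴ sin²2θ/(4u^{3/2}),  u = L² − r² sin²θ = 0.0235234 m².
Substituting r = 0.0648 m, L = 0.1665 m, θ = 89.6°: d²x/dθ² = +0.026923 m.
a = ω²·d²x/dθ² = (3.56)²·(+0.026923) = +0.3413 m/s²;  |a| = 0.3413 m/s².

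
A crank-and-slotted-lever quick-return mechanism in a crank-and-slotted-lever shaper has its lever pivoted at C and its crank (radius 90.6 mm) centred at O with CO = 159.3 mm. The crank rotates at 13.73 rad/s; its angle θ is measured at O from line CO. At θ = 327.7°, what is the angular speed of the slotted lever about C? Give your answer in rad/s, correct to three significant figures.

4.83

ω = 13.73 rad/s
Crank pin A relative to C: A = (d + r cosθ, r sinθ); lever angle φ = atan2(r sinθ, d + r cosθ).
Differentiating tanφ: φ̇ = rω(d cosθ + r)/(d² + r² + 2dr cosθ).
d² + r² + 2dr cosθ = |CA|² = 0.0579835 m²;  d cosθ + r = +0.22525 m.
|ω_lever| = |0.0906·13.73·+0.22525| / 0.0579835 = 4.8324 rad/s.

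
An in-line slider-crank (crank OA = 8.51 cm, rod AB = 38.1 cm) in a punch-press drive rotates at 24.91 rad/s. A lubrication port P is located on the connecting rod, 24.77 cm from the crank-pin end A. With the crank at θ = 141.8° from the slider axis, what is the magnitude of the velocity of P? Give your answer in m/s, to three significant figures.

ω = 24.91 rad/s.  Crank-pin speed |V_A| = rω = 2.1198 m/s, perpendicular to OA.
Rod angle: sinφ = −(r/L) sinθ ⇒ φ = -7.940°; ω_rod = −rω cosθ/√(L²−r²sin²θ) = +4.4147 rad/s.
V_P = V_A + ω_rod × AP, with AP = 0.2477 m along the rod.
Components: V_Px = −rω sinθ − a·ω_rod·sinφ = -1.1599 m/s;  V_Py = rω cosθ + a·ω_rod·cosφ = -0.58284 m/s.
|V_P| = √(V_Px² + V_Py²) = 1.2981 m/s.

1.30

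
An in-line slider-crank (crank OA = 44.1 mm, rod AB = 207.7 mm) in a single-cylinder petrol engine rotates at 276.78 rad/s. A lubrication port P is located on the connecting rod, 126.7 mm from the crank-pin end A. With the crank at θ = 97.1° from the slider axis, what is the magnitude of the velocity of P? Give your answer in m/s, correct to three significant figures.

ω = 276.8 rad/s.  Crank-pin speed |V_A| = rω = 12.206 m/s, perpendicular to OA.
Rod angle: sinφ = −(r/L) sinθ ⇒ φ = -12.163°; ω_rod = −rω cosθ/√(L²−r²sin²θ) = +7.4305 rad/s.
V_P = V_A + ω_rod × AP, with AP = 0.1267 m along the rod.
Components: V_Px = −rω sinθ − a·ω_rod·sinφ = -11.914 m/s;  V_Py = rω cosθ + a·ω_rod·cosφ = -0.58836 m/s.
|V_P| = √(V_Px² + V_Py²) = 11.929 m/s.

11.9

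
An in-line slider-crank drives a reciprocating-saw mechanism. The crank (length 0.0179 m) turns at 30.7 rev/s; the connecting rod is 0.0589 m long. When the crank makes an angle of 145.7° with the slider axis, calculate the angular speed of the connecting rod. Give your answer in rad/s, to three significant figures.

49.2

ω = 192.9 rad/s (converted from 30.7 rev/s).
The rod makes angle φ with the slider axis where L sinφ = r sinθ; differentiating, L cosφ·φ̇ = r ω cosθ.
L cosφ = √(L² − r² sin²θ) = 0.05803 m.
|ω_rod| = r ω |cosθ| / √(L² − r² sin²θ) = 0.0179·192.9·0.82610/0.05803 = 49.153 rad/s.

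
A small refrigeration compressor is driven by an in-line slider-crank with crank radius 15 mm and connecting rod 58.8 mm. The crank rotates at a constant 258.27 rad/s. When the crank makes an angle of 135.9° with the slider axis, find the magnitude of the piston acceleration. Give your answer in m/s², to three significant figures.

706

ω = 258.3 rad/s
x(θ) = r cosθ + √(L² − r² sin²θ); with ω constant, a = ω²·d²x/dθ².
d²x/dθ² = −r cosθ − r²(cos2θ)/√u − r⁴ sin²2θ/(4u^{3/2}),  u = L² − r² sin²θ = 0.00334847 m².
Substituting r = 0.015 m, L = 0.0588 m, θ = 135.9°: d²x/dθ² = +0.010585 m.
a = ω²·d²x/dθ² = (258.3)²·(+0.010585) = +706.02 m/s²;  |a| = 706.02 m/s².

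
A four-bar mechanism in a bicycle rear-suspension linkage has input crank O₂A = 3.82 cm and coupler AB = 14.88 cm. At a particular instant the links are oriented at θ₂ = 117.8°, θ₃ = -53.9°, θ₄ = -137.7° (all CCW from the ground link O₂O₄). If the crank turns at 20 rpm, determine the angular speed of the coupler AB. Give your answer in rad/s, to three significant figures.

ω₂ = 2.094 rad/s (from 20 rpm).
Differentiating the loop-closure r₂e^{iθ₂}+r₃e^{iθ₃}=r₁+r₄e^{iθ₄} gives r₂ω₂e^{iθ₂}+r₃ω₃e^{iθ₃}=r₄ω₄e^{iθ₄}.
Eliminating the other unknown: ω₃ = r₂ω₂ sin(θ₄−θ₂) / [r₃ sin(θ₃−θ₄)].
Numerator sine = +0.96815; denominator sine = +0.99415.
Result = 0.0382·2.094·(+0.96815) / (0.1488·(+0.99415)) = +0.52361 rad/s; magnitude 0.52361 rad/s.

0.524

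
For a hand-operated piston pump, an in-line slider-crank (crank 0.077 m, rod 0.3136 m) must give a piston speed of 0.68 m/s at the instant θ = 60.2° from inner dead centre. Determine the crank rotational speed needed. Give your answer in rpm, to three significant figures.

For an in-line slider-crank, |v_piston| = rω|sinθ|·[1 + r cosθ/√(L² − r² sin²θ)].
With r = 0.077 m, L = 0.3136 m, θ = 60.2°: the bracketed kinematic factor |dx/dθ| = 0.075163 m.
ω = v/|dx/dθ| = 0.68/0.075163 = 9.047 rad/s.
N = 60ω/(2π) = 86.393 rpm.

86.4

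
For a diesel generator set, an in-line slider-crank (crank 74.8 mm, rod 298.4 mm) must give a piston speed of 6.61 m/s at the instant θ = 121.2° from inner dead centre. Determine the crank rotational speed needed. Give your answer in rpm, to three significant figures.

For an in-line slider-crank, |v_piston| = rω|sinθ|·[1 + r cosθ/√(L² − r² sin²θ)].
With r = 0.0748 m, L = 0.2984 m, θ = 121.2°: the bracketed kinematic factor |dx/dθ| = 0.055475 m.
ω = v/|dx/dθ| = 6.61/0.055475 = 119.15 rad/s.
N = 60ω/(2π) = 1137.8 rpm.

1140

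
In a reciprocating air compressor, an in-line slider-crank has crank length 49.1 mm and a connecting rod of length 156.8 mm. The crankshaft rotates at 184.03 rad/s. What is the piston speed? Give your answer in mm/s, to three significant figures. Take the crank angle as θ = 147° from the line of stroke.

ω = 184 rad/s
For an in-line slider-crank, x = r cosθ + √(L² − r² sin²θ), so v = −rω sinθ·[1 + r cosθ/√(L² − r² sin²θ)].
With r = 0.0491 m, L = 0.1568 m, θ = 147°: √(L² − r² sin²θ) = 0.1545 m.
v = −0.0491·184·0.54464·[1 + 0.0491·-0.83867/0.1545] = -3.6096 m/s.
|v| = 3.6096 m/s = 3609.6 mm/s.

3610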